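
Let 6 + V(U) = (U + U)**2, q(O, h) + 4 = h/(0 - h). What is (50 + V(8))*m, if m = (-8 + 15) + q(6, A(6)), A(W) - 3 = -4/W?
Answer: 600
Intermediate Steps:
A(W) = 3 - 4/W
q(O, h) = -5 (q(O, h) = -4 + h/(0 - h) = -4 + h/((-h)) = -4 + h*(-1/h) = -4 - 1 = -5)
V(U) = -6 + 4*U**2 (V(U) = -6 + (U + U)**2 = -6 + (2*U)**2 = -6 + 4*U**2)
m = 2 (m = (-8 + 15) - 5 = 7 - 5 = 2)
(50 + V(8))*m = (50 + (-6 + 4*8**2))*2 = (50 + (-6 + 4*64))*2 = (50 + (-6 + 256))*2 = (50 + 250)*2 = 300*2 = 600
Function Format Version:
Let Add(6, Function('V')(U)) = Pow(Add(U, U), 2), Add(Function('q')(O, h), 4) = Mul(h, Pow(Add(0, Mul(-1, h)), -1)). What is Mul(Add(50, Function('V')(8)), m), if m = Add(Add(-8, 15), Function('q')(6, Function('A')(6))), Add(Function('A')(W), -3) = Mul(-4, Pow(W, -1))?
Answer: 600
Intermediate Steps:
Function('A')(W) = Add(3, Mul(-4, Pow(W, -1)))
Function('q')(O, h) = -5 (Function('q')(O, h) = Add(-4, Mul(h, Pow(Add(0, Mul(-1, h)), -1))) = Add(-4, Mul(h, Pow(Mul(-1, h), -1))) = Add(-4, Mul(h, Mul(-1, Pow(h, -1)))) = Add(-4, -1) = -5)
Function('V')(U) = Add(-6, Mul(4, Pow(U, 2))) (Function('V')(U) = Add(-6, Pow(Add(U, U), 2)) = Add(-6, Pow(Mul(2, U), 2)) = Add(-6, Mul(4, Pow(U, 2))))
m = 2 (m = Add(Add(-8, 15), -5) = Add(7, -5) = 2)
Mul(Add(50, Function('V')(8)), m) = Mul(Add(50, Add(-6, Mul(4, Pow(8, 2)))), 2) = Mul(Add(50, Add(-6, Mul(4, 64))), 2) = Mul(Add(50, Add(-6, 256)), 2) = Mul(Add(50, 250), 2) = Mul(300, 2) = 600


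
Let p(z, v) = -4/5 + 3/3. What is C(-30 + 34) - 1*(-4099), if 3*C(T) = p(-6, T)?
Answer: 61486/15 ≈ 4099.1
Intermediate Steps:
p(z, v) = ⅕ (p(z, v) = -4*⅕ + 3*(⅓) = -⅘ + 1 = ⅕)
C(T) = 1/15 (C(T) = (⅓)*(⅕) = 1/15)
C(-30 + 34) - 1*(-4099) = 1/15 - 1*(-4099) = 1/15 + 4099 = 61486/15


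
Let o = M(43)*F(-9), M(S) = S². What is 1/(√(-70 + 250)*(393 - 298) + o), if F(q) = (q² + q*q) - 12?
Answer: 1849/512809320 - 19*√5/2564046600 ≈ 3.5891e-6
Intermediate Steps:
F(q) = -12 + 2*q² (F(q) = (q² + q²) - 12 = 2*q² - 12 = -12 + 2*q²)
o = 277350 (o = 43²*(-12 + 2*(-9)²) = 1849*(-12 + 2*81) = 1849*(-12 + 162) = 1849*150 = 277350)
1/(√(-70 + 250)*(393 - 298) + o) = 1/(√(-70 + 250)*(393 - 298) + 277350) = 1/(√180*95 + 277350) = 1/((6*√5)*95 + 277350) = 1/(570*√5 + 277350) = 1/(277350 + 570*√5)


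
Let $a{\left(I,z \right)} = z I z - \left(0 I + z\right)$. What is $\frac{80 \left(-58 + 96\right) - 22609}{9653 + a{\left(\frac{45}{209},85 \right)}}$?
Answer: $- \frac{4089921}{2324837} \approx -1.7592$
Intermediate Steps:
$a{\left(I,z \right)} = - z + I z^{2}$ ($a{\left(I,z \right)} = I z z - \left(0 + z\right) = I z^{2} - z = - z + I z^{2}$)
$\frac{80 \left(-58 + 96\right) - 22609}{9653 + a{\left(\frac{45}{209},85 \right)}} = \frac{80 \left(-58 + 96\right) - 22609}{9653 + 85 \left(-1 + \frac{45}{209} \cdot 85\right)} = \frac{80 \cdot 38 - 22609}{9653 + 85 \left(-1 + 45 \cdot \frac{1}{209} \cdot 85\right)} = \frac{3040 - 22609}{9653 + 85 \left(-1 + \frac{45}{209} \cdot 85\right)} = - \frac{19569}{9653 + 85 \left(-1 + \frac{3825}{209}\right)} = - \frac{19569}{9653 + 85 \cdot \frac{3616}{209}} = - \frac{19569}{9653 + \frac{307360}{209}} = - \frac{19569}{\frac{2324837}{209}} = \left(-19569\right) \frac{209}{2324837} = - \frac{4089921}{2324837}$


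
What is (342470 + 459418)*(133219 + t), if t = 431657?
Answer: 452967285888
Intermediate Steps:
(342470 + 459418)*(133219 + t) = (342470 + 459418)*(133219 + 431657) = 801888*564876 = 452967285888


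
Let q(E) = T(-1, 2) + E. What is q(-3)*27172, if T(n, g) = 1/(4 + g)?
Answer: -230962/3 ≈ -76987.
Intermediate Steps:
q(E) = 1/6 + E (q(E) = 1/(4 + 2) + E = 1/6 + E)
q(-3)*27172 = (1/6 - 3)*27172 = -17/6*27172 = -230962/3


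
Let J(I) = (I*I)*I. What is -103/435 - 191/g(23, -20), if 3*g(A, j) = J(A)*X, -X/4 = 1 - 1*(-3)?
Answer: -19801961/84682320 ≈ -0.23384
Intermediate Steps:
X = -16 (X = -4*(1 - 1*(-3)) = -4*(1 + 3) = -4*4 = -16)
J(I) = I³ (J(I) = I²*I = I³)
g(A, j) = -16*A³/3 (g(A, j) = (A³*(-16))/3 = (-16*A³)/3 = -16*A³/3)
-103/435 - 191/g(23, -20) = -103/435 - 191/((-16/3*23³)) = -103*1/435 - 191/((-16/3*12167)) = -103/435 - 191/(-194672/3) = -103/435 - 191*(-3/194672) = -103/435 + 573/194672 = -19801961/84682320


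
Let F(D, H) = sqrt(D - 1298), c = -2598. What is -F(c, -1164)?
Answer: -2*I*sqrt(974) ≈ -62.418*I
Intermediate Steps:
F(D, H) = sqrt(-1298 + D)
-F(c, -1164) = -sqrt(-1298 - 2598) = -sqrt(-3896) = -2*I*sqrt(974)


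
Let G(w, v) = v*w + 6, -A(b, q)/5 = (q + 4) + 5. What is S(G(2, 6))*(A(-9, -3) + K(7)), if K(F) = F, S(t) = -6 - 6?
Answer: 276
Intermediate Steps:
A(b, q) = -45 - 5*q (A(b, q) = -5*((q + 4) + 5) = -5*((4 + q) + 5) = -5*(9 + q) = -45 - 5*q)
G(w, v) = 6 + v*w
S(t) = -12
S(G(2, 6))*(A(-9, -3) + K(7)) = -12*((-45 - 5*(-3)) + 7) = -12*((-45 + 15) + 7) = -12*(-30 + 7) = -12*(-23) = 276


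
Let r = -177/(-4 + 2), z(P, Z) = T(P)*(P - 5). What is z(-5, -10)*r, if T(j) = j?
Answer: 4425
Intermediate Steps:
z(P, Z) = P*(-5 + P) (z(P, Z) = P*(P - 5) = P*(-5 + P))
r = 177/2 (r = -177/(1*(-2)) = -177/(-2) = -177*(-½) = 177/2 ≈ 88.500)
z(-5, -10)*r = -5*(-5 - 5)*(177/2) = -5*(-10)*(177/2) = 50*(177/2) = 4425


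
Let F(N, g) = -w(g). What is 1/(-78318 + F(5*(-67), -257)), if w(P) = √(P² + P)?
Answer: -39159/3066821666 + 4*√257/1533410833 ≈ -1.2727e-5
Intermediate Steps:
w(P) = √(P + P²)
F(N, g) = -√(g*(1 + g))
1/(-78318 + F(5*(-67), -257)) = 1/(-78318 - √(-257*(1 - 257))) = 1/(-78318 - √(-257*(-256))) = 1/(-78318 - √65792) = 1/(-78318 - 16*√257)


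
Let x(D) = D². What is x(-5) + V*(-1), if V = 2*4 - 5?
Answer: 22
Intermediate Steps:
V = 3 (V = 8 - 5 = 3)
x(-5) + V*(-1) = (-5)² + 3*(-1) = 25 - 3 = 22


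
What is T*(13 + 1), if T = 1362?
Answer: 19068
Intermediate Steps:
T*(13 + 1) = 1362*(13 + 1) = 1362*14 = 19068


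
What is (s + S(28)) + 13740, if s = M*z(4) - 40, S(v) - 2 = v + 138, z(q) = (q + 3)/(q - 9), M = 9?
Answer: 69277/5 ≈ 13855.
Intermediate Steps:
z(q) = (3 + q)/(-9 + q)
S(v) = 140 + v (S(v) = 2 + (v + 138) = 2 + (138 + v) = 140 + v)
s = -263/5 (s = 9*((3 + 4)/(-9 + 4)) - 40 = 9*(7/(-5)) - 40 = 9*(-1/5*7) - 40 = 9*(-7/5) - 40 = -63/5 - 40 = -263/5 ≈ -52.600)
(s + S(28)) + 13740 = (-263/5 + (140 + 28)) + 13740 = (-263/5 + 168) + 13740 = 577/5 + 13740 = 69277/5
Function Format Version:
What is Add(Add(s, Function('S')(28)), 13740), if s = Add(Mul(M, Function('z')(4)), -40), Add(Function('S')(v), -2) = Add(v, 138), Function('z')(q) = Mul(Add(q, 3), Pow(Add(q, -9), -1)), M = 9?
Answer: Rational(69277, 5) ≈ 13855.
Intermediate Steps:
Function('z')(q) = Mul(Pow(Add(-9, q), -1), Add(3, q)) (Function('z')(q) = Mul(Add(3, q), Pow(Add(-9, q), -1)) = Mul(Pow(Add(-9, q), -1), Add(3, q)))
Function('S')(v) = Add(140, v) (Function('S')(v) = Add(2, Add(v, 138)) = Add(2, Add(138, v)) = Add(140, v))
s = Rational(-263, 5) (s = Add(Mul(9, Mul(Pow(Add(-9, 4), -1), Add(3, 4))), -40) = Add(Mul(9, Mul(Pow(-5, -1), 7)), -40) = Add(Mul(9, Mul(Rational(-1, 5), 7)), -40) = Add(Mul(9, Rational(-7, 5)), -40) = Add(Rational(-63, 5), -40) = Rational(-263, 5) ≈ -52.600)
Add(Add(s, Function('S')(28)), 13740) = Add(Add(Rational(-263, 5), Add(140, 28)), 13740) = Add(Add(Rational(-263, 5), 168), 13740) = Add(Rational(577, 5), 13740) = Rational(69277, 5)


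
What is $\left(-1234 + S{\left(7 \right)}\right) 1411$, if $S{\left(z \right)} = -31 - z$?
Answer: $-1794792$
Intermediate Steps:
$\left(-1234 + S{\left(7 \right)}\right) 1411 = \left(-1234 - 38\right) 1411 = \left(-1272\right) 1411 = -1794792$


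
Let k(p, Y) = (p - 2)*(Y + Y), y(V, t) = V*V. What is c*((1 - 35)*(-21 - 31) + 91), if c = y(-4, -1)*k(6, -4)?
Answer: -951808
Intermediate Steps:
y(V, t) = V**2
k(p, Y) = 2*Y*(-2 + p) (k(p, Y) = (-2 + p)*(2*Y) = 2*Y*(-2 + p))
c = -512 (c = (-4)**2*(2*(-4)*(-2 + 6)) = 16*(2*(-4)*4) = 16*(-32) = -512)
c*((1 - 35)*(-21 - 31) + 91) = -512*((1 - 35)*(-21 - 31) + 91) = -512*(-34*(-52) + 91) = -512*(1768 + 91) = -512*1859 = -951808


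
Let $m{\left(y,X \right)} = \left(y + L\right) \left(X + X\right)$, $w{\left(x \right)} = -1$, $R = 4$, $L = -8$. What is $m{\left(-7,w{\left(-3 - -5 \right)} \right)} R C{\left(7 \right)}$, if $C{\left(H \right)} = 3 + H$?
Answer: $1200$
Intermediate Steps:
$m{\left(y,X \right)} = 2 X \left(-8 + y\right)$ ($m{\left(y,X \right)} = \left(y - 8\right) \left(X + X\right) = \left(-8 + y\right) 2 X = 2 X \left(-8 + y\right)$)
$m{\left(-7,w{\left(-3 - -5 \right)} \right)} R C{\left(7 \right)} = 2 \left(-1\right) \left(-8 - 7\right) 4 \left(3 + 7\right) = 2 \left(-1\right) \left(-15\right) 4 \cdot 10 = 30 \cdot 4 \cdot 10 = 120 \cdot 10 = 1200$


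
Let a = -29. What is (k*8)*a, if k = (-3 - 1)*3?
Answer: 2784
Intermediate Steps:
k = -12 (k = -4*3 = -12)
(k*8)*a = -12*8*(-29) = -96*(-29) = 2784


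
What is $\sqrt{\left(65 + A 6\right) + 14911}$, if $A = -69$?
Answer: $3 \sqrt{1618} \approx 120.67$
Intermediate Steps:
$\sqrt{\left(65 + A 6\right) + 14911} = \sqrt{\left(65 - 414\right) + 14911} = \sqrt{-349 + 14911} = \sqrt{14562} = 3 \sqrt{1618}$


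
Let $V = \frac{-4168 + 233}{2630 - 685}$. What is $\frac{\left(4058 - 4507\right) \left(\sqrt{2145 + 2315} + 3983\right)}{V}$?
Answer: $\frac{695674763}{787} + \frac{349322 \sqrt{1115}}{787} \approx 8.9878 \cdot 10^{5}$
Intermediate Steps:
$V = - \frac{787}{389}$ ($V = - \frac{3935}{1945} = \left(-3935\right) \frac{1}{1945} = - \frac{787}{389} \approx -2.0231$)
$\frac{\left(4058 - 4507\right) \left(\sqrt{2145 + 2315} + 3983\right)}{V} = \frac{\left(4058 - 4507\right) \left(\sqrt{2145 + 2315} + 3983\right)}{- \frac{787}{389}} = - 449 \left(\sqrt{4460} + 3983\right) \left(- \frac{389}{787}\right) = - 449 \left(2 \sqrt{1115} + 3983\right) \left(- \frac{389}{787}\right) = - 449 \left(3983 + 2 \sqrt{1115}\right) \left(- \frac{389}{787}\right) = \left(-1788367 - 898 \sqrt{1115}\right) \left(- \frac{389}{787}\right) = \frac{695674763}{787} + \frac{349322 \sqrt{1115}}{787}$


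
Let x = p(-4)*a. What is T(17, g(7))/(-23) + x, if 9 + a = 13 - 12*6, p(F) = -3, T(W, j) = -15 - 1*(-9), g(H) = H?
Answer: 4698/23 ≈ 204.26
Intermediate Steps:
T(W, j) = -6 (T(W, j) = -15 + 9 = -6)
a = -68 (a = -9 + (13 - 12*6) = -9 + (13 - 72) = -9 - 59 = -68)
x = 204 (x = -3*(-68) = 204)
T(17, g(7))/(-23) + x = -6/(-23) + 204 = -6*(-1/23) + 204 = 6/23 + 204 = 4698/23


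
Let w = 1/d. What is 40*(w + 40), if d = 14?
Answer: 11220/7 ≈ 1602.9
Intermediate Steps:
w = 1/14 ≈ 0.071429
40*(w + 40) = 40*(1/14 + 40) = 40*(561/14) = 11220/7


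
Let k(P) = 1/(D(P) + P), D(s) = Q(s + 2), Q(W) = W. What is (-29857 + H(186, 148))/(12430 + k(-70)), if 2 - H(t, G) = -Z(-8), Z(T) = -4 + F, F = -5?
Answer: -4121232/1715339 ≈ -2.4026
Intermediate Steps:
D(s) = 2 + s (D(s) = s + 2 = 2 + s)
k(P) = 1/(2 + 2*P) (k(P) = 1/((2 + P) + P) = 1/(2 + 2*P))
Z(T) = -9 (Z(T) = -4 - 5 = -9)
H(t, G) = -7 (H(t, G) = 2 - (-1)*(-9) = 2 - 1*9 = 2 - 9 = -7)
(-29857 + H(186, 148))/(12430 + k(-70)) = (-29857 - 7)/(12430 + 1/(2*(1 - 70))) = -29864/(12430 + (1/2)/(-69)) = -29864/(12430 + (1/2)*(-1/69)) = -29864/(12430 - 1/138) = -29864/1715339/138 = -29864*138/1715339 = -4121232/1715339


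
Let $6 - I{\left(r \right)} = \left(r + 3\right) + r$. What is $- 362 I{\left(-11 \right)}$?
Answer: $-9050$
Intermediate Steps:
$I{\left(r \right)} = 3 - 2 r$ ($I{\left(r \right)} = 6 - \left(\left(r + 3\right) + r\right) = 6 - \left(\left(3 + r\right) + r\right) = 6 - \left(3 + 2 r\right) = 3 - 2 r$)
$- 362 I{\left(-11 \right)} = - 362 \left(3 - -22\right) = - 362 \left(3 + 22\right) = \left(-362\right) 25 = -9050$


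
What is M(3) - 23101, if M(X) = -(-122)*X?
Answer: -22735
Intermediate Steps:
M(X) = 122*X
M(3) - 23101 = 122*3 - 23101 = 366 - 23101 = -22735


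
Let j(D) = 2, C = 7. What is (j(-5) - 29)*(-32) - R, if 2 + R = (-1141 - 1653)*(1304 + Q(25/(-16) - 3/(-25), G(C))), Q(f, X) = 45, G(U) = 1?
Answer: 3769972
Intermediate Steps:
R = -3769108 (R = -2 + (-1141 - 1653)*(1304 + 45) = -2 - 2794*1349 = -2 - 3769106 = -3769108)
(j(-5) - 29)*(-32) - R = (2 - 29)*(-32) - 1*(-3769108) = -27*(-32) + 3769108 = 864 + 3769108 = 3769972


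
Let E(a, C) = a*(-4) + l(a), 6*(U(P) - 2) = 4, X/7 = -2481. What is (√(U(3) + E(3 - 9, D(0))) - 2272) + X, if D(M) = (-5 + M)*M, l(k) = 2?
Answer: -19639 + √258/3 ≈ -19634.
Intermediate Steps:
X = -17367 (X = 7*(-2481) = -17367)
D(M) = M*(-5 + M)
U(P) = 8/3 (U(P) = 2 + (⅙)*4 = 2 + ⅔ = 8/3)
E(a, C) = 2 - 4*a (E(a, C) = a*(-4) + 2 = -4*a + 2 = 2 - 4*a)
(√(U(3) + E(3 - 9, D(0))) - 2272) + X = (√(8/3 + (2 - 4*(3 - 9))) - 2272) - 17367 = (√(8/3 + (2 - 4*(-6))) - 2272) - 17367 = (√(8/3 + (2 + 24)) - 2272) - 17367 = (√(8/3 + 26) - 2272) - 17367 = (√(86/3) - 2272) - 17367 = (√258/3 - 2272) - 17367 = (-2272 + √258/3) - 17367 = -19639 + √258/3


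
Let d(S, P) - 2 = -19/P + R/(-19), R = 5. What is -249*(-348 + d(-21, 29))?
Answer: 47596848/551 ≈ 86383.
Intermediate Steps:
d(S, P) = 33/19 - 19/P (d(S, P) = 2 + (-19/P + 5/(-19)) = 2 + (-19/P + 5*(-1/19)) = 2 + (-19/P - 5/19) = 2 + (-5/19 - 19/P) = 33/19 - 19/P)
-249*(-348 + d(-21, 29)) = -249*(-348 + (33/19 - 19/29)) = -249*(-348 + 596/551) = -249*(-191152/551) = 47596848/551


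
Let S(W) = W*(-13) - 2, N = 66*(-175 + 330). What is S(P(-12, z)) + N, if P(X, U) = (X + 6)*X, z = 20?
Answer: 9292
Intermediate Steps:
P(X, U) = X*(6 + X) (P(X, U) = (6 + X)*X = X*(6 + X))
N = 10230 (N = 66*155 = 10230)
S(W) = -2 - 13*W (S(W) = -13*W - 2 = -2 - 13*W)
S(P(-12, z)) + N = (-2 - (-156)*(6 - 12)) + 10230 = (-2 - (-156)*(-6)) + 10230 = (-2 - 13*72) + 10230 = (-2 - 936) + 10230 = -938 + 10230 = 9292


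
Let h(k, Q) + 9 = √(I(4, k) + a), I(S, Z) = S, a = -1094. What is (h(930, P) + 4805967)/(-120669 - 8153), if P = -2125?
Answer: -2402979/64411 - I*√1090/128822 ≈ -37.307 - 0.00025629*I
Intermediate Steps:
h(k, Q) = -9 + I*√1090 (h(k, Q) = -9 + √(4 - 1094) = -9 + √(-1090) = -9 + I*√1090)
(h(930, P) + 4805967)/(-120669 - 8153) = ((-9 + I*√1090) + 4805967)/(-120669 - 8153) = (4805958 + I*√1090)/(-128822) = (4805958 + I*√1090)*(-1/128822) = -2402979/64411 - I*√1090/128822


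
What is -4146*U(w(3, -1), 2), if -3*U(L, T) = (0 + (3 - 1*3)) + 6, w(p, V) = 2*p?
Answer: 8292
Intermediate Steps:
U(L, T) = -2 (U(L, T) = -((0 + (3 - 1*3)) + 6)/3 = -((0 + (3 - 3)) + 6)/3 = -((0 + 0) + 6)/3 = -(0 + 6)/3 = -⅓*6 = -2)
-4146*U(w(3, -1), 2) = -4146*(-2) = 8292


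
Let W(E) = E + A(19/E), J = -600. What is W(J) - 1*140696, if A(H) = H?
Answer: -84777619/600 ≈ -1.4130e+5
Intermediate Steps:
W(E) = E + 19/E
W(J) - 1*140696 = (-600 + 19/(-600)) - 1*140696 = (-600 + 19*(-1/600)) - 140696 = (-600 - 19/600) - 140696 = -360019/600 - 140696 = -84777619/600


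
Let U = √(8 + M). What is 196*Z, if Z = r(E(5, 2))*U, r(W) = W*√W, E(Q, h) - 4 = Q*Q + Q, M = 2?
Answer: 13328*√85 ≈ 1.2288e+5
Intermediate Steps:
E(Q, h) = 4 + Q + Q² (E(Q, h) = 4 + (Q*Q + Q) = 4 + (Q² + Q) = 4 + (Q + Q²) = 4 + Q + Q²)
r(W) = W^(3/2)
U = √10 (U = √(8 + 2) = √10 ≈ 3.1623)
Z = 68*√85 (Z = (4 + 5 + 5²)^(3/2)*√10 = (4 + 5 + 25)^(3/2)*√10 = 34^(3/2)*√10 = (34*√34)*√10 = 68*√85 ≈ 626.93)
196*Z = 196*(68*√85) = 13328*√85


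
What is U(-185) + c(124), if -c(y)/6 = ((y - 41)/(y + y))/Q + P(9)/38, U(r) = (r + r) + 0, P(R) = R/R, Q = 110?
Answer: -95934851/259160 ≈ -370.18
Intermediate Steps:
P(R) = 1
U(r) = 2*r (U(r) = 2*r + 0 = 2*r)
c(y) = -3/19 - 3*(-41 + y)/(110*y) (c(y) = -6*(((y - 41)/(y + y))/110 + 1/38) = -6*(((-41 + y)/((2*y)))*(1/110) + 1*(1/38)) = -6*(((-41 + y)*(1/(2*y)))*(1/110) + 1/38) = -6*(((-41 + y)/(2*y))*(1/110) + 1/38) = -6*((-41 + y)/(220*y) + 1/38) = -6*(1/38 + (-41 + y)/(220*y)) = -3/19 - 3*(-41 + y)/(110*y))
U(-185) + c(124) = 2*(-185) + (3/2090)*(779 - 129*124)/124 = -370 + (3/2090)*(1/124)*(779 - 15996) = -370 + (3/2090)*(1/124)*(-15217) = -370 - 45651/259160 = -95934851/259160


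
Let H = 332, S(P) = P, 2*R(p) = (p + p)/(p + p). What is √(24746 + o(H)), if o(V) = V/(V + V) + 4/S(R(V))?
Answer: 3*√11002/2 ≈ 157.34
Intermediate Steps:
R(p) = ½ (R(p) = ((p + p)/(p + p))/2 = ((2*p)/((2*p)))/2 = ((2*p)*(1/(2*p)))/2 = (½)*1 = ½)
o(V) = 17/2 (o(V) = V/(V + V) + 4/(½) = V/((2*V)) + 4*2 = V*(1/(2*V)) + 8 = ½ + 8 = 17/2)
√(24746 + o(H)) = √(24746 + 17/2) = √(49509/2) = 3*√11002/2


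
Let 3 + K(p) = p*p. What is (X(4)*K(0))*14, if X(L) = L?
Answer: -168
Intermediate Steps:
K(p) = -3 + p² (K(p) = -3 + p*p = -3 + p²)
(X(4)*K(0))*14 = (4*(-3 + 0²))*14 = (4*(-3 + 0))*14 = (4*(-3))*14 = -12*14 = -168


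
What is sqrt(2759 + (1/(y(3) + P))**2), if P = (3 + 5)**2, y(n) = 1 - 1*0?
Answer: 2*sqrt(2914194)/65 ≈ 52.526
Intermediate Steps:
y(n) = 1 (y(n) = 1 + 0 = 1)
P = 64 (P = 8**2 = 64)
sqrt(2759 + (1/(y(3) + P))**2) = sqrt(2759 + (1/(1 + 64))**2) = sqrt(2759 + (1/65)**2) = sqrt(2759 + 1/4225) = sqrt(11656776/4225) = 2*sqrt(2914194)/65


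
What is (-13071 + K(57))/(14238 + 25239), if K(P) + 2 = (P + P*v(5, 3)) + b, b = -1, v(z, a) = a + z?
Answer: -4187/13159 ≈ -0.31819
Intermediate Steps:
K(P) = -3 + 9*P (K(P) = -2 + ((P + P*(3 + 5)) - 1) = -2 + ((P + P*8) - 1) = -2 + ((P + 8*P) - 1) = -2 + (9*P - 1) = -2 + (-1 + 9*P) = -3 + 9*P)
(-13071 + K(57))/(14238 + 25239) = (-13071 + (-3 + 9*57))/(14238 + 25239) = (-13071 + (-3 + 513))/39477 = (-13071 + 510)*(1/39477) = -12561*1/39477 = -4187/13159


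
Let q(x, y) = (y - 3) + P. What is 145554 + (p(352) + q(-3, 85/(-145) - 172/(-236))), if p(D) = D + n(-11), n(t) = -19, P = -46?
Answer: 249529062/1711 ≈ 1.4584e+5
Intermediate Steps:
q(x, y) = -49 + y (q(x, y) = (y - 3) - 46 = (-3 + y) - 46 = -49 + y)
p(D) = -19 + D (p(D) = D - 19 = -19 + D)
145554 + (p(352) + q(-3, 85/(-145) - 172/(-236))) = 145554 + ((-19 + 352) + (-49 + (85/(-145) - 172/(-236)))) = 145554 + (333 + (-49 + (85*(-1/145) - 172*(-1/236)))) = 145554 + (333 + (-49 + (-17/29 + 43/59))) = 145554 + (333 + (-49 + 244/1711)) = 145554 + (333 - 83595/1711) = 145554 + 486168/1711 = 249529062/1711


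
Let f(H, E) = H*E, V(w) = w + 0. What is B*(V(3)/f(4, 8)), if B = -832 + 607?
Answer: -675/32 ≈ -21.094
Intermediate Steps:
V(w) = w
B = -225
f(H, E) = E*H
B*(V(3)/f(4, 8)) = -675/(8*4) = -675/32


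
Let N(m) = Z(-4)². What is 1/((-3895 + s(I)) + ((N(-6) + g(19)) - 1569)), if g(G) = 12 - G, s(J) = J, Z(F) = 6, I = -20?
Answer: -1/5455 ≈ -0.00018332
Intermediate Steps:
N(m) = 36 (N(m) = 6² = 36)
1/((-3895 + s(I)) + ((N(-6) + g(19)) - 1569)) = 1/((-3895 - 20) + ((36 + (12 - 1*19)) - 1569)) = 1/(-3915 + ((36 + (12 - 19)) - 1569)) = 1/(-3915 + ((36 - 7) - 1569)) = 1/(-3915 + (29 - 1569)) = 1/(-3915 - 1540) = 1/(-5455) = -1/5455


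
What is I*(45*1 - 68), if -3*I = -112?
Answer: -2576/3 ≈ -858.67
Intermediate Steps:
I = 112/3 (I = -⅓*(-112) = 112/3 ≈ 37.333)
I*(45*1 - 68) = 112*(45*1 - 68)/3 = 112*(45 - 68)/3 = (112/3)*(-23) = -2576/3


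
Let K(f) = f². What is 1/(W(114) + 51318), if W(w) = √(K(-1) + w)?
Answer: 51318/2633537009 - √115/2633537009 ≈ 1.9482e-5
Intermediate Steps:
W(w) = √(1 + w) (W(w) = √((-1)² + w) = √(1 + w))
1/(W(114) + 51318) = 1/(√(1 + 114) + 51318) = 1/(√115 + 51318) = 1/(51318 + √115)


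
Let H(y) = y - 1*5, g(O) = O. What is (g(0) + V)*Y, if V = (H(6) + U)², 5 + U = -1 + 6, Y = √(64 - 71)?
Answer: I*√7 ≈ 2.6458*I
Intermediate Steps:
Y = I*√7 (Y = √(-7) = I*√7 ≈ 2.6458*I)
H(y) = -5 + y (H(y) = y - 5 = -5 + y)
U = 0 (U = -5 + (-1 + 6) = -5 + 5 = 0)
V = 1 (V = ((-5 + 6) + 0)² = (1 + 0)² = 1² = 1)
(g(0) + V)*Y = (0 + 1)*(I*√7) = 1*(I*√7) = I*√7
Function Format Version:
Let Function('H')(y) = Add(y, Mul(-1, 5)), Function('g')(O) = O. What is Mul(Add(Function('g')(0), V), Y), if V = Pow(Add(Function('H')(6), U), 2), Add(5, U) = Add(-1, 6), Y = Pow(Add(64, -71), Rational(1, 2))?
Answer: Mul(I, Pow(7, Rational(1, 2))) ≈ Mul(2.6458, I)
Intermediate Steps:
Y = Mul(I, Pow(7, Rational(1, 2))) (Y = Pow(-7, Rational(1, 2)) = Mul(I, Pow(7, Rational(1, 2))) ≈ Mul(2.6458, I))
Function('H')(y) = Add(-5, y) (Function('H')(y) = Add(y, -5) = Add(-5, y))
U = 0 (U = Add(-5, Add(-1, 6)) = Add(-5, 5) = 0)
V = 1 (V = Pow(Add(Add(-5, 6), 0), 2) = Pow(Add(1, 0), 2) = Pow(1, 2) = 1)
Mul(Add(Function('g')(0), V), Y) = Mul(Add(0, 1), Mul(I, Pow(7, Rational(1, 2)))) = Mul(1, Mul(I, Pow(7, Rational(1, 2)))) = Mul(I, Pow(7, Rational(1, 2)))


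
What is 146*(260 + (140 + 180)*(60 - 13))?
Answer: 2233800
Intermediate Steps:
146*(260 + (140 + 180)*(60 - 13)) = 146*(260 + 320*47) = 146*(260 + 15040) = 146*15300 = 2233800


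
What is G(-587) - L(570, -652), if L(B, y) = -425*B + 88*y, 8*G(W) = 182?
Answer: 1198595/4 ≈ 2.9965e+5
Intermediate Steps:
G(W) = 91/4 (G(W) = (⅛)*182 = 91/4)
G(-587) - L(570, -652) = 91/4 - (-425*570 + 88*(-652)) = 91/4 - (-242250 - 57376) = 91/4 - 1*(-299626) = 91/4 + 299626 = 1198595/4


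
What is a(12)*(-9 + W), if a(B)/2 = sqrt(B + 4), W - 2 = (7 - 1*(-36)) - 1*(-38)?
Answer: 592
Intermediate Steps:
W = 83 (W = 2 + ((7 - 1*(-36)) - 1*(-38)) = 2 + ((7 + 36) + 38) = 2 + (43 + 38) = 2 + 81 = 83)
a(B) = 2*sqrt(4 + B) (a(B) = 2*sqrt(B + 4) = 2*sqrt(4 + B))
a(12)*(-9 + W) = (2*sqrt(4 + 12))*(-9 + 83) = (2*sqrt(16))*74 = (2*4)*74 = 8*74 = 592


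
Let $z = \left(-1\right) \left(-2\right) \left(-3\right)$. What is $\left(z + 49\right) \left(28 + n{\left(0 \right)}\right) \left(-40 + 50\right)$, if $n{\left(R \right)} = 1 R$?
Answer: $12040$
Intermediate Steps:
$z = -6$ ($z = 2 \left(-3\right) = -6$)
$n{\left(R \right)} = R$
$\left(z + 49\right) \left(28 + n{\left(0 \right)}\right) \left(-40 + 50\right) = \left(-6 + 49\right) \left(28 + 0\right) \left(-40 + 50\right) = 43 \cdot 28 \cdot 10 = 43 \cdot 280 = 12040$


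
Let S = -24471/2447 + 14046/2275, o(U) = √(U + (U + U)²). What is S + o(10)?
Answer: -21300963/5566925 + √410 ≈ 16.422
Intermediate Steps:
o(U) = √(U + 4*U²) (o(U) = √(U + (2*U)²) = √(U + 4*U²))
S = -21300963/5566925 (S = -24471*1/2447 + 14046*(1/2275) = -24471/2447 + 14046/2275 = -21300963/5566925 ≈ -3.8263)
S + o(10) = -21300963/5566925 + √(10*(1 + 4*10)) = -21300963/5566925 + √(10*(1 + 40)) = -21300963/5566925 + √(10*41) = -21300963/5566925 + √410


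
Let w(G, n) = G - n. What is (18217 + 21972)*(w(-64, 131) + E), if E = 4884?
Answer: 188446221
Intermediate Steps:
(18217 + 21972)*(w(-64, 131) + E) = (18217 + 21972)*((-64 - 1*131) + 4884) = 40189*((-64 - 131) + 4884) = 40189*(-195 + 4884) = 40189*4689 = 188446221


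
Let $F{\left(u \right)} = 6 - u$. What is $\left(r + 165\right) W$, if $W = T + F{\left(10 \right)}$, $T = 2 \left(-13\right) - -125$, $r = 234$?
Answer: $37905$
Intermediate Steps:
$T = 99$ ($T = -26 + 125 = 99$)
$W = 95$ ($W = 99 + \left(6 - 10\right) = 99 - 4 = 95$)
$\left(r + 165\right) W = \left(234 + 165\right) 95 = 399 \cdot 95 = 37905$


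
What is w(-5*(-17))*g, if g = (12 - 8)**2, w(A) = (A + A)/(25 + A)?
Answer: 272/11 ≈ 24.727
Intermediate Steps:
w(A) = 2*A/(25 + A) (w(A) = (2*A)/(25 + A) = 2*A/(25 + A))
g = 16 (g = 4**2 = 16)
w(-5*(-17))*g = (2*(-5*(-17))/(25 - 5*(-17)))*16 = (2*85/(25 + 85))*16 = (2*85/110)*16 = (2*85*(1/110))*16 = (17/11)*16 = 272/11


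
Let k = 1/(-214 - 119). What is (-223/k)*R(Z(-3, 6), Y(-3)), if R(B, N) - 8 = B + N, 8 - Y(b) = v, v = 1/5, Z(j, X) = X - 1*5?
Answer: 6237756/5 ≈ 1.2476e+6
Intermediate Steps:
Z(j, X) = -5 + X (Z(j, X) = X - 5 = -5 + X)
v = ⅕ ≈ 0.20000
Y(b) = 39/5 (Y(b) = 8 - 1*⅕ = 8 - ⅕ = 39/5)
k = -1/333 (k = 1/(-333) = -1/333 ≈ -0.0030030)
R(B, N) = 8 + B + N (R(B, N) = 8 + (B + N) = 8 + B + N)
(-223/k)*R(Z(-3, 6), Y(-3)) = (-223/(-1/333))*(8 + (-5 + 6) + 39/5) = (-223*(-333))*(8 + 1 + 39/5) = 74259*(84/5) = 6237756/5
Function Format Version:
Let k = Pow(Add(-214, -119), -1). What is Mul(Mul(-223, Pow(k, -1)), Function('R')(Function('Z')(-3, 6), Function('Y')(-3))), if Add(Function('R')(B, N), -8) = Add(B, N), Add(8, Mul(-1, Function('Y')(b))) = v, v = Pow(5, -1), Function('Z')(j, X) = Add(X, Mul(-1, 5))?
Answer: Rational(6237756, 5) ≈ 1.2476e+6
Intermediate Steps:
Function('Z')(j, X) = Add(-5, X) (Function('Z')(j, X) = Add(X, -5) = Add(-5, X))
v = Rational(1, 5) ≈ 0.20000
Function('Y')(b) = Rational(39, 5) (Function('Y')(b) = Add(8, Mul(-1, Rational(1, 5))) = Add(8, Rational(-1, 5)) = Rational(39, 5))
k = Rational(-1, 333) (k = Pow(-333, -1) = Rational(-1, 333) ≈ -0.0030030)
Function('R')(B, N) = Add(8, B, N) (Function('R')(B, N) = Add(8, Add(B, N)) = Add(8, B, N))
Mul(Mul(-223, Pow(k, -1)), Function('R')(Function('Z')(-3, 6), Function('Y')(-3))) = Mul(Mul(-223, Pow(Rational(-1, 333), -1)), Add(8, Add(-5, 6), Rational(39, 5))) = Mul(Mul(-223, -333), Add(8, 1, Rational(39, 5))) = Mul(74259, Rational(84, 5)) = Rational(6237756, 5)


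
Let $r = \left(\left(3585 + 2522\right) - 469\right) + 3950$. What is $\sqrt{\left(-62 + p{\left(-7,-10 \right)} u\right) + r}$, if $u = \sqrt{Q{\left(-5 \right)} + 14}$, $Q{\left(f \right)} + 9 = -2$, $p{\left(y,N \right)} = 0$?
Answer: $\sqrt{9526} \approx 97.601$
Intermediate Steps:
$Q{\left(f \right)} = -11$ ($Q{\left(f \right)} = -9 - 2 = -11$)
$r = 9588$ ($r = \left(6107 - 469\right) + 3950 = 5638 + 3950 = 9588$)
$u = \sqrt{3}$ ($u = \sqrt{-11 + 14} = \sqrt{3} \approx 1.732$)
$\sqrt{\left(-62 + p{\left(-7,-10 \right)} u\right) + r} = \sqrt{\left(-62 + 0 \sqrt{3}\right) + 9588} = \sqrt{\left(-62 + 0\right) + 9588} = \sqrt{-62 + 9588} = \sqrt{9526}$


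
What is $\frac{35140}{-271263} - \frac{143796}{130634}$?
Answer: $- \frac{21798506554}{17718085371} \approx -1.2303$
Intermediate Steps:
$\frac{35140}{-271263} - \frac{143796}{130634} = 35140 \left(- \frac{1}{271263}\right) - \frac{71898}{65317} = - \frac{35140}{271263} - \frac{71898}{65317} = - \frac{21798506554}{17718085371}$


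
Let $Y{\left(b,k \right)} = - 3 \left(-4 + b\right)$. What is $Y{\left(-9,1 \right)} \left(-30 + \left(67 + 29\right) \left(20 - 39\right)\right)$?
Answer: $-72306$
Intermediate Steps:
$Y{\left(b,k \right)} = 12 - 3 b$
$Y{\left(-9,1 \right)} \left(-30 + \left(67 + 29\right) \left(20 - 39\right)\right) = \left(12 - -27\right) \left(-30 + \left(67 + 29\right) \left(20 - 39\right)\right) = \left(12 + 27\right) \left(-30 + 96 \left(-19\right)\right) = 39 \left(-30 - 1824\right) = 39 \left(-1854\right) = -72306$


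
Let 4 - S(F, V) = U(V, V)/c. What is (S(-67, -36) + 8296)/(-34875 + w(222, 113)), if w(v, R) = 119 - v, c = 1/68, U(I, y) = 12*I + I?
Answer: -20062/17489 ≈ -1.1471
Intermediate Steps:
U(I, y) = 13*I
c = 1/68 ≈ 0.014706
S(F, V) = 4 - 884*V (S(F, V) = 4 - 13*V/1/68 = 4 - 13*V*68 = 4 - 884*V)
(S(-67, -36) + 8296)/(-34875 + w(222, 113)) = ((4 - 884*(-36)) + 8296)/(-34875 + (119 - 1*222)) = ((4 + 31824) + 8296)/(-34875 + (119 - 222)) = (31828 + 8296)/(-34875 - 103) = 40124/(-34978) = 40124*(-1/34978) = -20062/17489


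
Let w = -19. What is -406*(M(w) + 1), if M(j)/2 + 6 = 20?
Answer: -11774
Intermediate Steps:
M(j) = 28 (M(j) = -12 + 2*20 = -12 + 40 = 28)
-406*(M(w) + 1) = -406*(28 + 1) = -406*29 = -11774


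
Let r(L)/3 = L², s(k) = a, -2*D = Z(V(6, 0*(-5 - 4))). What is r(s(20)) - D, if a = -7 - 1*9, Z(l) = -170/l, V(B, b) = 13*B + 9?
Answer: 66731/87 ≈ 767.02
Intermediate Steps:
V(B, b) = 9 + 13*B
D = 85/87 (D = -(-85)/(9 + 13*6) = -(-85)/(9 + 78) = -(-85)/87 = -½*(-170/87) = 85/87 ≈ 0.97701)
a = -16 (a = -7 - 9 = -16)
s(k) = -16
r(L) = 3*L²
r(s(20)) - D = 3*(-16)² - 1*85/87 = 3*256 - 85/87 = 768 - 85/87 = 66731/87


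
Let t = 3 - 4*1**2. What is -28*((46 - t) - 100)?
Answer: 1484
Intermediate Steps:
t = -1 (t = 3 - 4*1 = 3 - 4 = -1)
-28*((46 - t) - 100) = -28*((46 - 1*(-1)) - 100) = -28*((46 + 1) - 100) = -28*(47 - 100) = -28*(-53) = 1484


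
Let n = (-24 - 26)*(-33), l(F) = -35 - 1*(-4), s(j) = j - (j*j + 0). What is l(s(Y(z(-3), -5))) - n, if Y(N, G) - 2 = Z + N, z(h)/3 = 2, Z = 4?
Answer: -1681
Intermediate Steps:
z(h) = 6 (z(h) = 3*2 = 6)
Y(N, G) = 6 + N (Y(N, G) = 2 + (4 + N) = 6 + N)
s(j) = j - j² (s(j) = j - (j² + 0) = j - j²)
l(F) = -31 (l(F) = -35 + 4 = -31)
n = 1650 (n = -50*(-33) = 1650)
l(s(Y(z(-3), -5))) - n = -31 - 1*1650 = -31 - 1650 = -1681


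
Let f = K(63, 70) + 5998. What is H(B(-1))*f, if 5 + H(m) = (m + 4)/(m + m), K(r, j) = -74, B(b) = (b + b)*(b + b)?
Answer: -23696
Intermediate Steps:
B(b) = 4*b² (B(b) = (2*b)*(2*b) = 4*b²)
f = 5924 (f = -74 + 5998 = 5924)
H(m) = -5 + (4 + m)/(2*m) (H(m) = -5 + (m + 4)/(m + m) = -5 + (4 + m)/((2*m)) = -5 + (4 + m)*(1/(2*m)) = -5 + (4 + m)/(2*m))
H(B(-1))*f = (-9/2 + 2/((4*(-1)²)))*5924 = (-9/2 + 2/((4*1)))*5924 = (-9/2 + 2/4)*5924 = (-9/2 + 2*(¼))*5924 = (-9/2 + ½)*5924 = -4*5924 = -23696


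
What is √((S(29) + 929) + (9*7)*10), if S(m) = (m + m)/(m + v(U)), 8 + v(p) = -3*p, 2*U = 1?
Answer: √2375763/39 ≈ 39.522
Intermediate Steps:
U = ½ (U = (½)*1 = ½ ≈ 0.50000)
v(p) = -8 - 3*p
S(m) = 2*m/(-19/2 + m) (S(m) = (m + m)/(m + (-8 - 3*½)) = (2*m)/(m + (-8 - 3/2)) = (2*m)/(m - 19/2) = (2*m)/(-19/2 + m) = 2*m/(-19/2 + m))
√((S(29) + 929) + (9*7)*10) = √((4*29/(-19 + 2*29) + 929) + (9*7)*10) = √((4*29/(-19 + 58) + 929) + 63*10) = √((4*29/39 + 929) + 630) = √((4*29*(1/39) + 929) + 630) = √((116/39 + 929) + 630) = √(36347/39 + 630) = √(60917/39) = √2375763/39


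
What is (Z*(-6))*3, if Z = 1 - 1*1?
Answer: 0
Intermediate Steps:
Z = 0 (Z = 1 - 1 = 0)
(Z*(-6))*3 = (0*(-6))*3 = 0*3 = 0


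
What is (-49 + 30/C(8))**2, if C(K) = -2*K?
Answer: 165649/64 ≈ 2588.3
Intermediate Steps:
(-49 + 30/C(8))**2 = (-49 + 30/((-2*8)))**2 = (-49 + 30/(-16))**2 = (-49 + 30*(-1/16))**2 = (-49 - 15/8)**2 = (-407/8)**2 = 165649/64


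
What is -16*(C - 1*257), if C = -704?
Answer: 15376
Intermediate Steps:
-16*(C - 1*257) = -16*(-704 - 1*257) = -16*(-704 - 257) = -16*(-961) = 15376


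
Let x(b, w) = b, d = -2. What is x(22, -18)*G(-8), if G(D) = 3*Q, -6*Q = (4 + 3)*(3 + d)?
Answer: -77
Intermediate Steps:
Q = -7/6 (Q = -(4 + 3)*(3 - 2)/6 = -7/6 ≈ -1.1667)
G(D) = -7/2 (G(D) = 3*(-7/6) = -7/2)
x(22, -18)*G(-8) = 22*(-7/2) = -77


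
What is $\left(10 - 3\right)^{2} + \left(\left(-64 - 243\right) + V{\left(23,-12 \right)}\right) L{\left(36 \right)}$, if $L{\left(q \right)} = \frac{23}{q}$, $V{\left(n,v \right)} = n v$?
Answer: $- \frac{11645}{36} \approx -323.47$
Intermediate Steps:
$\left(10 - 3\right)^{2} + \left(\left(-64 - 243\right) + V{\left(23,-12 \right)}\right) L{\left(36 \right)} = \left(10 - 3\right)^{2} + \left(\left(-64 - 243\right) + 23 \left(-12\right)\right) \frac{23}{36} = 7^{2} + \left(-307 - 276\right) 23 \cdot \frac{1}{36} = 49 - \frac{13409}{36} = - \frac{11645}{36}$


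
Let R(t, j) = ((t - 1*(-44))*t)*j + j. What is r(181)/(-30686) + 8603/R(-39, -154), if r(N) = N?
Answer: 18470293/65483924 ≈ 0.28206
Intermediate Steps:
R(t, j) = j + j*t*(44 + t) (R(t, j) = ((t + 44)*t)*j + j = ((44 + t)*t)*j + j = (t*(44 + t))*j + j = j*t*(44 + t) + j = j + j*t*(44 + t))
r(181)/(-30686) + 8603/R(-39, -154) = 181/(-30686) + 8603/((-154*(1 + (-39)**2 + 44*(-39)))) = 181*(-1/30686) + 8603/((-154*(1 + 1521 - 1716))) = -181/30686 + 8603/((-154*(-194))) = -181/30686 + 8603/29876 = -181/30686 + 8603*(1/29876) = -181/30686 + 1229/4268 = 18470293/65483924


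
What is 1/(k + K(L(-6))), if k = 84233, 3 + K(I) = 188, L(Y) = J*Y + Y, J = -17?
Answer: 1/84418 ≈ 1.1846e-5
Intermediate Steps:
L(Y) = -16*Y (L(Y) = -17*Y + Y = -16*Y)
K(I) = 185 (K(I) = -3 + 188 = 185)
1/(k + K(L(-6))) = 1/(84233 + 185) = 1/84418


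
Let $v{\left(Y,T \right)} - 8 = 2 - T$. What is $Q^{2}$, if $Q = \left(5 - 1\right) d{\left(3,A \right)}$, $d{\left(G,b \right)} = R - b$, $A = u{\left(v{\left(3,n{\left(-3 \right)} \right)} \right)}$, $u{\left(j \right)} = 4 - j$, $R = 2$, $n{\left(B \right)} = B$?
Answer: $1936$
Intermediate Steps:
$v{\left(Y,T \right)} = 10 - T$ ($v{\left(Y,T \right)} = 8 - \left(-2 + T\right) = 10 - T$)
$A = -9$ ($A = 4 - \left(10 - -3\right) = 4 - \left(10 + 3\right) = 4 - 13 = -9$)
$d{\left(G,b \right)} = 2 - b$
$Q = 44$ ($Q = \left(5 - 1\right) \left(2 - -9\right) = 4 \left(2 + 9\right) = 4 \cdot 11 = 44$)
$Q^{2} = 44^{2} = 1936$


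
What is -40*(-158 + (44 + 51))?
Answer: 2520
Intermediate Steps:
-40*(-158 + (44 + 51)) = -40*(-158 + 95) = -40*(-63) = 2520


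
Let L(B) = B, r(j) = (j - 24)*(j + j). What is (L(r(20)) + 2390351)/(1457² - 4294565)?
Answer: -2390191/2171716 ≈ -1.1006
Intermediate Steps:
r(j) = 2*j*(-24 + j) (r(j) = (-24 + j)*(2*j) = 2*j*(-24 + j))
(L(r(20)) + 2390351)/(1457² - 4294565) = (2*20*(-24 + 20) + 2390351)/(1457² - 4294565) = (2*20*(-4) + 2390351)/(2122849 - 4294565) = (-160 + 2390351)/(-2171716) = 2390191*(-1/2171716) = -2390191/2171716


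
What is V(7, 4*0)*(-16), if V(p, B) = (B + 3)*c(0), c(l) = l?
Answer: 0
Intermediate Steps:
V(p, B) = 0 (V(p, B) = (B + 3)*0 = (3 + B)*0 = 0)
V(7, 4*0)*(-16) = 0*(-16) = 0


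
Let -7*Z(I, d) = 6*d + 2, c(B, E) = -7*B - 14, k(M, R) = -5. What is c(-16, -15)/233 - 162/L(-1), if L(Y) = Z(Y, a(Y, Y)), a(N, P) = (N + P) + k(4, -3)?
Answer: -130151/4660 ≈ -27.929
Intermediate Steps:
c(B, E) = -14 - 7*B
a(N, P) = -5 + N + P (a(N, P) = (N + P) - 5 = -5 + N + P)
Z(I, d) = -2/7 - 6*d/7 (Z(I, d) = -(6*d + 2)/7 = -(2 + 6*d)/7 = -2/7 - 6*d/7)
L(Y) = 4 - 12*Y/7 (L(Y) = -2/7 - 6*(-5 + Y + Y)/7 = -2/7 - 6*(-5 + 2*Y)/7 = -2/7 + (30/7 - 12*Y/7) = 4 - 12*Y/7)
c(-16, -15)/233 - 162/L(-1) = (-14 - 7*(-16))/233 - 162/(4 - 12/7*(-1)) = (-14 + 112)*(1/233) - 162/(4 + 12/7) = 98*(1/233) - 162/40/7 = 98/233 - 162*7/40 = 98/233 - 567/20 = -130151/4660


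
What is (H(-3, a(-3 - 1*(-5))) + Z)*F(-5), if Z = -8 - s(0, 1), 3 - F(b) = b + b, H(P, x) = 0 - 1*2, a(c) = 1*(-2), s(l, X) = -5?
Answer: -65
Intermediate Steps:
a(c) = -2
H(P, x) = -2 (H(P, x) = 0 - 2 = -2)
F(b) = 3 - 2*b (F(b) = 3 - (b + b) = 3 - 2*b)
Z = -3 (Z = -8 - 1*(-5) = -8 + 5 = -3)
(H(-3, a(-3 - 1*(-5))) + Z)*F(-5) = (-2 - 3)*(3 - 2*(-5)) = -5*(3 + 10) = -5*13 = -65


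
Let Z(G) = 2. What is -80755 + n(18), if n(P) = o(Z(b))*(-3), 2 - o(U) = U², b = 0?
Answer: -80749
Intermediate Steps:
o(U) = 2 - U²
n(P) = 6 (n(P) = (2 - 1*2²)*(-3) = (2 - 1*4)*(-3) = (2 - 4)*(-3) = -2*(-3) = 6)
-80755 + n(18) = -80755 + 6 = -80749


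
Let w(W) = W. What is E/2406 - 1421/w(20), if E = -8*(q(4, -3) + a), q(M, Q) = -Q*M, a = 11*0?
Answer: -570141/8020 ≈ -71.090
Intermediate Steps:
a = 0
q(M, Q) = -M*Q
E = -96 (E = -8*(-1*4*(-3) + 0) = -8*(12 + 0) = -8*12 = -96)
E/2406 - 1421/w(20) = -96/2406 - 1421/20 = -96*1/2406 - 1421*1/20 = -16/401 - 1421/20 = -570141/8020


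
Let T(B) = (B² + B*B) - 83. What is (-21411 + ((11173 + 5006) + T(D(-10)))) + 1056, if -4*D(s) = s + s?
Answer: -4209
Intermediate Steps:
D(s) = -s/2 (D(s) = -(s + s)/4 = -s/2)
T(B) = -83 + 2*B² (T(B) = (B² + B²) - 83 = 2*B² - 83 = -83 + 2*B²)
(-21411 + ((11173 + 5006) + T(D(-10)))) + 1056 = (-21411 + ((11173 + 5006) + (-83 + 2*(-½*(-10))²))) + 1056 = (-21411 + (16179 + (-83 + 2*5²))) + 1056 = (-21411 + (16179 + (-83 + 2*25))) + 1056 = (-21411 + (16179 + (-83 + 50))) + 1056 = (-21411 + (16179 - 33)) + 1056 = (-21411 + 16146) + 1056 = -5265 + 1056 = -4209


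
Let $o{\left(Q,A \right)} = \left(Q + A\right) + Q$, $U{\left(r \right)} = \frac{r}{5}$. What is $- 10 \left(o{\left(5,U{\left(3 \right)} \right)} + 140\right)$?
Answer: $-1506$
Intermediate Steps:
$U{\left(r \right)} = \frac{r}{5}$ ($U{\left(r \right)} = r \frac{1}{5} = \frac{r}{5}$)
$o{\left(Q,A \right)} = A + 2 Q$ ($o{\left(Q,A \right)} = \left(A + Q\right) + Q = A + 2 Q$)
$- 10 \left(o{\left(5,U{\left(3 \right)} \right)} + 140\right) = - 10 \left(\left(\frac{1}{5} \cdot 3 + 2 \cdot 5\right) + 140\right) = - 10 \left(\left(\frac{3}{5} + 10\right) + 140\right) = - 10 \left(\frac{53}{5} + 140\right) = \left(-10\right) \frac{753}{5} = -1506$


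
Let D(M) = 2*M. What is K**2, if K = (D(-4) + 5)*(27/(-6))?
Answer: 729/4 ≈ 182.25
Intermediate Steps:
K = 27/2 (K = (2*(-4) + 5)*(27/(-6)) = (-8 + 5)*(27*(-1/6)) = -3*(-9/2) = 27/2 ≈ 13.500)
K**2 = (27/2)**2 = 729/4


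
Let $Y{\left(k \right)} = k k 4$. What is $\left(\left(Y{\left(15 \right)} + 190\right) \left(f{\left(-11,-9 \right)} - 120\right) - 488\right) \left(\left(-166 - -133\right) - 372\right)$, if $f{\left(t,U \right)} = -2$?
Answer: $54054540$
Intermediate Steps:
$Y{\left(k \right)} = 4 k^{2}$ ($Y{\left(k \right)} = k^{2} \cdot 4 = 4 k^{2}$)
$\left(\left(Y{\left(15 \right)} + 190\right) \left(f{\left(-11,-9 \right)} - 120\right) - 488\right) \left(\left(-166 - -133\right) - 372\right) = \left(\left(4 \cdot 15^{2} + 190\right) \left(-2 - 120\right) - 488\right) \left(\left(-166 - -133\right) - 372\right) = \left(\left(4 \cdot 225 + 190\right) \left(-122\right) - 488\right) \left(\left(-166 + 133\right) - 372\right) = \left(\left(900 + 190\right) \left(-122\right) - 488\right) \left(-33 - 372\right) = \left(1090 \left(-122\right) - 488\right) \left(-405\right) = \left(-132980 - 488\right) \left(-405\right) = \left(-133468\right) \left(-405\right) = 54054540$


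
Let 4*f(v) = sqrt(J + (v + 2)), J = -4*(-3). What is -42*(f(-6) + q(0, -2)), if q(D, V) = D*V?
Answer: -21*sqrt(2) ≈ -29.698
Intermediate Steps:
J = 12
f(v) = sqrt(14 + v)/4 (f(v) = sqrt(12 + (v + 2))/4 = sqrt(12 + (2 + v))/4 = sqrt(14 + v)/4)
-42*(f(-6) + q(0, -2)) = -42*(sqrt(14 - 6)/4 + 0*(-2)) = -42*(sqrt(8)/4 + 0) = -42*((2*sqrt(2))/4 + 0) = -42*(sqrt(2)/2 + 0) = -21*sqrt(2)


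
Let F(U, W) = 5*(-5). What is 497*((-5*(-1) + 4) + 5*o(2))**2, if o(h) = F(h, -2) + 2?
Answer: 5584292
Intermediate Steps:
F(U, W) = -25
o(h) = -23 (o(h) = -25 + 2 = -23)
497*((-5*(-1) + 4) + 5*o(2))**2 = 497*((-5*(-1) + 4) + 5*(-23))**2 = 497*((5 + 4) - 115)**2 = 497*(9 - 115)**2 = 497*(-106)**2 = 497*11236 = 5584292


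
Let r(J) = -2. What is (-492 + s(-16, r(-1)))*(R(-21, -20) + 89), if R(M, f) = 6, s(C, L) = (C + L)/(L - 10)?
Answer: -93195/2 ≈ -46598.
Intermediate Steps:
s(C, L) = (C + L)/(-10 + L)
(-492 + s(-16, r(-1)))*(R(-21, -20) + 89) = (-492 + (-16 - 2)/(-10 - 2))*(6 + 89) = (-492 - 18/(-12))*95 = (-492 - 1/12*(-18))*95 = (-492 + 3/2)*95 = -981/2*95 = -93195/2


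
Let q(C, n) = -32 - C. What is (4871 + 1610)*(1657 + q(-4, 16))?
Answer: 10557549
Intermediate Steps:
(4871 + 1610)*(1657 + q(-4, 16)) = (4871 + 1610)*(1657 + (-32 - 1*(-4))) = 6481*(1657 + (-32 + 4)) = 6481*(1657 - 28) = 6481*1629 = 10557549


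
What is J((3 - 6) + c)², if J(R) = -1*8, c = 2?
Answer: 64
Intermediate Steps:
J(R) = -8
J((3 - 6) + c)² = (-8)² = 64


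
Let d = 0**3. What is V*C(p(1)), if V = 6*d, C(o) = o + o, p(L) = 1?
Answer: 0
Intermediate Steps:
d = 0
C(o) = 2*o
V = 0 (V = 6*0 = 0)
V*C(p(1)) = 0*(2*1) = 0*2 = 0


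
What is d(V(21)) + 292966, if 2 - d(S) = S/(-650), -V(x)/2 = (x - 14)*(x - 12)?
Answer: 95214537/325 ≈ 2.9297e+5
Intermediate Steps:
V(x) = -2*(-14 + x)*(-12 + x) (V(x) = -2*(x - 14)*(x - 12) = -2*(-14 + x)*(-12 + x))
d(S) = 2 + S/650 (d(S) = 2 - S/(-650) = 2 - S*(-1)/650 = 2 - (-1)*S/650 = 2 + S/650)
d(V(21)) + 292966 = (2 + (-336 - 2*21² + 52*21)/650) + 292966 = (2 + (-336 - 2*441 + 1092)/650) + 292966 = (2 + (-336 - 882 + 1092)/650) + 292966 = (2 + (1/650)*(-126)) + 292966 = (2 - 63/325) + 292966 = 587/325 + 292966 = 95214537/325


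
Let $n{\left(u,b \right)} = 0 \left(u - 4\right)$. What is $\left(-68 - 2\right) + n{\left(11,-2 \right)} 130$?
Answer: $-70$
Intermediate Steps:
$n{\left(u,b \right)} = 0$ ($n{\left(u,b \right)} = 0 \left(-4 + u\right) = 0$)
$\left(-68 - 2\right) + n{\left(11,-2 \right)} 130 = \left(-68 - 2\right) + 0 \cdot 130 = -70 + 0 = -70$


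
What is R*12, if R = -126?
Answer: -1512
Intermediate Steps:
R*12 = -126*12 = -1512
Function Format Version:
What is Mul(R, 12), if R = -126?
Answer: -1512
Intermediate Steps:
Mul(R, 12) = Mul(-126, 12) = -1512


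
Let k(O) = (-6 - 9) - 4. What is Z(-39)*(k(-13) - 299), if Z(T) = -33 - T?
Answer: -1908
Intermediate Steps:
k(O) = -19 (k(O) = -15 - 4 = -19)
Z(-39)*(k(-13) - 299) = (-33 - 1*(-39))*(-19 - 299) = (-33 + 39)*(-318) = 6*(-318) = -1908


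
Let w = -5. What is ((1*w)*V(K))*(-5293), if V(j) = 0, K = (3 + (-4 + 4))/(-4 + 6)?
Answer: 0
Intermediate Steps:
K = 3/2 (K = (3 + 0)/2 = 3*(1/2) = 3/2 ≈ 1.5000)
((1*w)*V(K))*(-5293) = ((1*(-5))*0)*(-5293) = -5*0*(-5293) = 0*(-5293) = 0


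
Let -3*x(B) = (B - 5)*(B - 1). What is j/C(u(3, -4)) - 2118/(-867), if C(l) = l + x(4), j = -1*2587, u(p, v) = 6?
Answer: -742701/2023 ≈ -367.13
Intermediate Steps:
j = -2587
x(B) = -(-1 + B)*(-5 + B)/3 (x(B) = -(B - 5)*(B - 1)/3 = -(-5 + B)*(-1 + B)/3 = -(-1 + B)*(-5 + B)/3)
C(l) = 1 + l (C(l) = l + (-5/3 + 2*4 - ⅓*4²) = l + (-5/3 + 8 - ⅓*16) = l + (-5/3 + 8 - 16/3) = l + 1 = 1 + l)
j/C(u(3, -4)) - 2118/(-867) = -2587/(1 + 6) - 2118/(-867) = -2587/7 - 2118*(-1/867) = -2587*⅐ + 706/289 = -2587/7 + 706/289 = -742701/2023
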